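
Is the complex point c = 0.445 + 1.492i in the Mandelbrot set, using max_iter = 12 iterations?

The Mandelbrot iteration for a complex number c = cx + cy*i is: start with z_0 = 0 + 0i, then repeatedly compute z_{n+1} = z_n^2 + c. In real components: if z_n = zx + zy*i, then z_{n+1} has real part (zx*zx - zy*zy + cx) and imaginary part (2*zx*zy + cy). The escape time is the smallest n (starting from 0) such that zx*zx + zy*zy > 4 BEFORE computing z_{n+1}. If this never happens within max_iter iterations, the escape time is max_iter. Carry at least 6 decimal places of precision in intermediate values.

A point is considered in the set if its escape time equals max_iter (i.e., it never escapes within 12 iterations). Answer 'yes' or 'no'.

z_0 = 0 + 0i, c = 0.4450 + 1.4920i
Iter 1: z = 0.4450 + 1.4920i, |z|^2 = 2.4241
Iter 2: z = -1.5830 + 2.8199i, |z|^2 = 10.4577
Escaped at iteration 2

Answer: no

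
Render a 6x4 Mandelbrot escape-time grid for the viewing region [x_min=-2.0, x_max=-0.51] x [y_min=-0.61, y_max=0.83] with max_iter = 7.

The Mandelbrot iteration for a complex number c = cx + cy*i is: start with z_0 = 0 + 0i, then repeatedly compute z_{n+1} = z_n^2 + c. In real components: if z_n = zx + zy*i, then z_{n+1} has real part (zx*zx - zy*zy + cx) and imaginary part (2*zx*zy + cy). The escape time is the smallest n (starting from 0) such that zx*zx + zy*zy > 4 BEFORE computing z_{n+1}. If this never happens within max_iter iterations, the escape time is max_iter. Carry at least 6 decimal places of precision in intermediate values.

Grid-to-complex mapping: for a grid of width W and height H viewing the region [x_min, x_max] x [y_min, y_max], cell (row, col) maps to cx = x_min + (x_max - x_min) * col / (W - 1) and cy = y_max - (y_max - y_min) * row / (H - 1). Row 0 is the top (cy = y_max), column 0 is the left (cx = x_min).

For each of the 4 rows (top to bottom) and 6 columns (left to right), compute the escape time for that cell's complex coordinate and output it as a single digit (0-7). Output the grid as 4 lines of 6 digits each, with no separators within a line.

Answer: 123345
145777
147777
133457

Derivation:
(row=0, col=0): c = -2.0000 + 0.8300i → escape time 1
(row=0, col=1): c = -1.7020 + 0.8300i → escape time 2
(row=0, col=2): c = -1.4040 + 0.8300i → escape time 3
(row=0, col=3): c = -1.1060 + 0.8300i → escape time 3
(row=0, col=4): c = -0.8080 + 0.8300i → escape time 4
(row=0, col=5): c = -0.5100 + 0.8300i → escape time 5
(row=1, col=0): c = -2.0000 + 0.3500i → escape time 1
(row=1, col=1): c = -1.7020 + 0.3500i → escape time 4
(row=1, col=2): c = -1.4040 + 0.3500i → escape time 5
(row=1, col=3): c = -1.1060 + 0.3500i → escape time 7
(row=1, col=4): c = -0.8080 + 0.3500i → escape time 7
(row=1, col=5): c = -0.5100 + 0.3500i → escape time 7
(row=2, col=0): c = -2.0000 + -0.1300i → escape time 1
(row=2, col=1): c = -1.7020 + -0.1300i → escape time 4
(row=2, col=2): c = -1.4040 + -0.1300i → escape time 7
(row=2, col=3): c = -1.1060 + -0.1300i → escape time 7
(row=2, col=4): c = -0.8080 + -0.1300i → escape time 7
(row=2, col=5): c = -0.5100 + -0.1300i → escape time 7
(row=3, col=0): c = -2.0000 + -0.6100i → escape time 1
(row=3, col=1): c = -1.7020 + -0.6100i → escape time 3
(row=3, col=2): c = -1.4040 + -0.6100i → escape time 3
(row=3, col=3): c = -1.1060 + -0.6100i → escape time 4
(row=3, col=4): c = -0.8080 + -0.6100i → escape time 5
(row=3, col=5): c = -0.5100 + -0.6100i → escape time 7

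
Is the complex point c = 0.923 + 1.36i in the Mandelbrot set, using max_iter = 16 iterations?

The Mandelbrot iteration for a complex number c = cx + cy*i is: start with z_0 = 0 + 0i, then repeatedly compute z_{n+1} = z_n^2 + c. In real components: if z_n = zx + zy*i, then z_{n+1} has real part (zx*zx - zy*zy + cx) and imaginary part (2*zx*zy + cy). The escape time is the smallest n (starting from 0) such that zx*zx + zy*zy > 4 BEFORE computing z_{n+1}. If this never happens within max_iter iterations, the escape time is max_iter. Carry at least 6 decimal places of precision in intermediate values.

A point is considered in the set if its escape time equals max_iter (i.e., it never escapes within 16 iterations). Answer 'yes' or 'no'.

Answer: no

Derivation:
z_0 = 0 + 0i, c = 0.9230 + 1.3600i
Iter 1: z = 0.9230 + 1.3600i, |z|^2 = 2.7015
Iter 2: z = -0.0747 + 3.8706i, |z|^2 = 14.9868
Escaped at iteration 2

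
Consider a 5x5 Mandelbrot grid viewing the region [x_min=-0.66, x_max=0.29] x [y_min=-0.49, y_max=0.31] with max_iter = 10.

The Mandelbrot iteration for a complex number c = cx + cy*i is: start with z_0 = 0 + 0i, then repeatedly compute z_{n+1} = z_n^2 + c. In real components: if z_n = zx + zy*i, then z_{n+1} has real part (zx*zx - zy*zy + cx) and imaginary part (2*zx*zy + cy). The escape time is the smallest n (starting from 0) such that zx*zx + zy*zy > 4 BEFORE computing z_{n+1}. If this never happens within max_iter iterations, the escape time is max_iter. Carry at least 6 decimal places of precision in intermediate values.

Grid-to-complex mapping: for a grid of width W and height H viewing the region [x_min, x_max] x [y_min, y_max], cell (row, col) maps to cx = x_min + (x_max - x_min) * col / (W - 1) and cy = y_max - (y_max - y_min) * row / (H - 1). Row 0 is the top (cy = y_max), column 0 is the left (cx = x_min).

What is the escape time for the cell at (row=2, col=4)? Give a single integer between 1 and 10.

Answer: 10

Derivation:
z_0 = 0 + 0i, c = 0.2900 + -0.0900i
Iter 1: z = 0.2900 + -0.0900i, |z|^2 = 0.0922
Iter 2: z = 0.3660 + -0.1422i, |z|^2 = 0.1542
Iter 3: z = 0.4037 + -0.1941i, |z|^2 = 0.2007
Iter 4: z = 0.4153 + -0.2467i, |z|^2 = 0.2334
Iter 5: z = 0.4016 + -0.2949i, |z|^2 = 0.2483
Iter 6: z = 0.3643 + -0.3269i, |z|^2 = 0.2396
Iter 7: z = 0.3159 + -0.3282i, |z|^2 = 0.2075
Iter 8: z = 0.2820 + -0.2973i, |z|^2 = 0.1680
Iter 9: z = 0.2811 + -0.2577i, |z|^2 = 0.1455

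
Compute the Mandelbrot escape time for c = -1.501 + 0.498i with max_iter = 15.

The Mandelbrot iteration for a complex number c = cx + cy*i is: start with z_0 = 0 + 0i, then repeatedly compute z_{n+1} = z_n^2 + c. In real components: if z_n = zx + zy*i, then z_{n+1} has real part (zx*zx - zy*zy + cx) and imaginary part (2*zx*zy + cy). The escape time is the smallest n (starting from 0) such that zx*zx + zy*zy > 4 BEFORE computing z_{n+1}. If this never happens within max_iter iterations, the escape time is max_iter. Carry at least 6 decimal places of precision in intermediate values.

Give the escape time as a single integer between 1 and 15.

z_0 = 0 + 0i, c = -1.5010 + 0.4980i
Iter 1: z = -1.5010 + 0.4980i, |z|^2 = 2.5010
Iter 2: z = 0.5040 + -0.9970i, |z|^2 = 1.2480
Iter 3: z = -2.2410 + -0.5070i, |z|^2 = 5.2790
Escaped at iteration 3

Answer: 3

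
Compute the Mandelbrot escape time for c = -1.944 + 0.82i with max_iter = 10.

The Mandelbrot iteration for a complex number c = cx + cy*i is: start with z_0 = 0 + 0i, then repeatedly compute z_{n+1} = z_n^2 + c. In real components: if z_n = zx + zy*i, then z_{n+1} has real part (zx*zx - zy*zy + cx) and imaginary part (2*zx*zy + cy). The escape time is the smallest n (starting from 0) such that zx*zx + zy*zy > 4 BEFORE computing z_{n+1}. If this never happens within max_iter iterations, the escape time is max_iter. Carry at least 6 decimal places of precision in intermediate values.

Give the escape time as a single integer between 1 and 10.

Answer: 1

Derivation:
z_0 = 0 + 0i, c = -1.9440 + 0.8200i
Iter 1: z = -1.9440 + 0.8200i, |z|^2 = 4.4515
Escaped at iteration 1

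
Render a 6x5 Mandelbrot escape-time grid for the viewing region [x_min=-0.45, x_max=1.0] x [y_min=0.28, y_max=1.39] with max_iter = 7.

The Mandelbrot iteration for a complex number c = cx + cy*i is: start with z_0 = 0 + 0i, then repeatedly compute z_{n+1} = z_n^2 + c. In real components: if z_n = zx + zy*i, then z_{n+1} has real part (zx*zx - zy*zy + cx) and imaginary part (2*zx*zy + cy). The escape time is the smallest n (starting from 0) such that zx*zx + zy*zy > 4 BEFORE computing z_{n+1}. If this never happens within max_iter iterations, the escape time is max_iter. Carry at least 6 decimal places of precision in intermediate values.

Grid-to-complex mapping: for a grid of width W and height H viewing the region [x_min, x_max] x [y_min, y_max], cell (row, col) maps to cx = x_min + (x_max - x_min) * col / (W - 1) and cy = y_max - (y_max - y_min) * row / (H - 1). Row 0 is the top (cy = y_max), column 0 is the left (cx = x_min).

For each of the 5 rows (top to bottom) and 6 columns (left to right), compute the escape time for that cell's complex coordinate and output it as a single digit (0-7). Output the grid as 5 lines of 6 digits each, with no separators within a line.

(row=0, col=0): c = -0.4500 + 1.3900i → escape time 2
(row=0, col=1): c = -0.1600 + 1.3900i → escape time 2
(row=0, col=2): c = 0.1300 + 1.3900i → escape time 2
(row=0, col=3): c = 0.4200 + 1.3900i → escape time 2
(row=0, col=4): c = 0.7100 + 1.3900i → escape time 2
(row=0, col=5): c = 1.0000 + 1.3900i → escape time 2
(row=1, col=0): c = -0.4500 + 1.1125i → escape time 4
(row=1, col=1): c = -0.1600 + 1.1125i → escape time 7
(row=1, col=2): c = 0.1300 + 1.1125i → escape time 3
(row=1, col=3): c = 0.4200 + 1.1125i → escape time 2
(row=1, col=4): c = 0.7100 + 1.1125i → escape time 2
(row=1, col=5): c = 1.0000 + 1.1125i → escape time 2
(row=2, col=0): c = -0.4500 + 0.8350i → escape time 5
(row=2, col=1): c = -0.1600 + 0.8350i → escape time 7
(row=2, col=2): c = 0.1300 + 0.8350i → escape time 5
(row=2, col=3): c = 0.4200 + 0.8350i → escape time 3
(row=2, col=4): c = 0.7100 + 0.8350i → escape time 2
(row=2, col=5): c = 1.0000 + 0.8350i → escape time 2
(row=3, col=0): c = -0.4500 + 0.5575i → escape time 7
(row=3, col=1): c = -0.1600 + 0.5575i → escape time 7
(row=3, col=2): c = 0.1300 + 0.5575i → escape time 7
(row=3, col=3): c = 0.4200 + 0.5575i → escape time 7
(row=3, col=4): c = 0.7100 + 0.5575i → escape time 3
(row=3, col=5): c = 1.0000 + 0.5575i → escape time 2
(row=4, col=0): c = -0.4500 + 0.2800i → escape time 7
(row=4, col=1): c = -0.1600 + 0.2800i → escape time 7
(row=4, col=2): c = 0.1300 + 0.2800i → escape time 7
(row=4, col=3): c = 0.4200 + 0.2800i → escape time 7
(row=4, col=4): c = 0.7100 + 0.2800i → escape time 3
(row=4, col=5): c = 1.0000 + 0.2800i → escape time 2

Answer: 222222
473222
575322
777732
777732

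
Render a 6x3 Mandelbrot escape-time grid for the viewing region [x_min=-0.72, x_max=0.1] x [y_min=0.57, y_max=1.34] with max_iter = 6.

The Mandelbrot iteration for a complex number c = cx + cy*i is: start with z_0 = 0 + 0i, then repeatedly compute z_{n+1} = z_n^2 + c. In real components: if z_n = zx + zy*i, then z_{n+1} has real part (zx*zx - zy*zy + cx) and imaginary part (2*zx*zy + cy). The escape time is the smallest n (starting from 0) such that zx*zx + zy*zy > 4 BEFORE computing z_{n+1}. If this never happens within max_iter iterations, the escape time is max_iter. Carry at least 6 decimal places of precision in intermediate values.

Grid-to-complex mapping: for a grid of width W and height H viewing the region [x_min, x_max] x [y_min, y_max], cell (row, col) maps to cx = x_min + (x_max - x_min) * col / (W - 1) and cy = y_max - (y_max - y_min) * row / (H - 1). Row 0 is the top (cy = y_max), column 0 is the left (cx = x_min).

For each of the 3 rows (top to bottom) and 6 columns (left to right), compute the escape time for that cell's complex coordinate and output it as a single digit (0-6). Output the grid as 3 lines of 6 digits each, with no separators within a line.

(row=0, col=0): c = -0.7200 + 1.3400i → escape time 2
(row=0, col=1): c = -0.5560 + 1.3400i → escape time 2
(row=0, col=2): c = -0.3920 + 1.3400i → escape time 2
(row=0, col=3): c = -0.2280 + 1.3400i → escape time 2
(row=0, col=4): c = -0.0640 + 1.3400i → escape time 2
(row=0, col=5): c = 0.1000 + 1.3400i → escape time 2
(row=1, col=0): c = -0.7200 + 0.9550i → escape time 4
(row=1, col=1): c = -0.5560 + 0.9550i → escape time 4
(row=1, col=2): c = -0.3920 + 0.9550i → escape time 5
(row=1, col=3): c = -0.2280 + 0.9550i → escape time 6
(row=1, col=4): c = -0.0640 + 0.9550i → escape time 6
(row=1, col=5): c = 0.1000 + 0.9550i → escape time 5
(row=2, col=0): c = -0.7200 + 0.5700i → escape time 6
(row=2, col=1): c = -0.5560 + 0.5700i → escape time 6
(row=2, col=2): c = -0.3920 + 0.5700i → escape time 6
(row=2, col=3): c = -0.2280 + 0.5700i → escape time 6
(row=2, col=4): c = -0.0640 + 0.5700i → escape time 6
(row=2, col=5): c = 0.1000 + 0.5700i → escape time 6

Answer: 222222
445665
666666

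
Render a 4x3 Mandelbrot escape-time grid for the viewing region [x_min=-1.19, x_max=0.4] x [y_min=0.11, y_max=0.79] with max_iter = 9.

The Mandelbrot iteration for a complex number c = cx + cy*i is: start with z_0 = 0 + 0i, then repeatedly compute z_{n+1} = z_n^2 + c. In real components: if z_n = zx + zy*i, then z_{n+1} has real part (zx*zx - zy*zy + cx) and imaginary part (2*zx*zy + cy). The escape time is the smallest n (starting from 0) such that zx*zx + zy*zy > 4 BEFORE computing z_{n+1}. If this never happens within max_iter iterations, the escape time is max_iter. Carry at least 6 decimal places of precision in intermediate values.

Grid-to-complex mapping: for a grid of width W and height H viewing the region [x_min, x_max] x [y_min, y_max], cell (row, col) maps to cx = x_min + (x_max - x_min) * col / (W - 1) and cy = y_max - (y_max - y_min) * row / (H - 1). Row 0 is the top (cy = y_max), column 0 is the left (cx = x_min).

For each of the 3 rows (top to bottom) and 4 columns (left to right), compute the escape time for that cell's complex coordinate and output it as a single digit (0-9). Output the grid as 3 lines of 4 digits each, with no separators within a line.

Answer: 3494
6997
9999

Derivation:
(row=0, col=0): c = -1.1900 + 0.7900i → escape time 3
(row=0, col=1): c = -0.6600 + 0.7900i → escape time 4
(row=0, col=2): c = -0.1300 + 0.7900i → escape time 9
(row=0, col=3): c = 0.4000 + 0.7900i → escape time 4
(row=1, col=0): c = -1.1900 + 0.4500i → escape time 6
(row=1, col=1): c = -0.6600 + 0.4500i → escape time 9
(row=1, col=2): c = -0.1300 + 0.4500i → escape time 9
(row=1, col=3): c = 0.4000 + 0.4500i → escape time 7
(row=2, col=0): c = -1.1900 + 0.1100i → escape time 9
(row=2, col=1): c = -0.6600 + 0.1100i → escape time 9
(row=2, col=2): c = -0.1300 + 0.1100i → escape time 9
(row=2, col=3): c = 0.4000 + 0.1100i → escape time 9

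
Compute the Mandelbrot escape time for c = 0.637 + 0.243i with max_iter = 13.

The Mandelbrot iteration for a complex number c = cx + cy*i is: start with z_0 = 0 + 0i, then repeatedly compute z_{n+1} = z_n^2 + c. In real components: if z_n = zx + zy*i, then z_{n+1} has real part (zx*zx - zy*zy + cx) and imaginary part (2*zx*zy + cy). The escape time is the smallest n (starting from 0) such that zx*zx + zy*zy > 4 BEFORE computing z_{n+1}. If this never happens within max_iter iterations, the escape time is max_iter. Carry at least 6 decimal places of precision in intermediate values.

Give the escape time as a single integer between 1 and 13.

Answer: 4

Derivation:
z_0 = 0 + 0i, c = 0.6370 + 0.2430i
Iter 1: z = 0.6370 + 0.2430i, |z|^2 = 0.4648
Iter 2: z = 0.9837 + 0.5526i, |z|^2 = 1.2731
Iter 3: z = 1.2994 + 1.3302i, |z|^2 = 3.4577
Iter 4: z = 0.5560 + 3.6997i, |z|^2 = 13.9972
Escaped at iteration 4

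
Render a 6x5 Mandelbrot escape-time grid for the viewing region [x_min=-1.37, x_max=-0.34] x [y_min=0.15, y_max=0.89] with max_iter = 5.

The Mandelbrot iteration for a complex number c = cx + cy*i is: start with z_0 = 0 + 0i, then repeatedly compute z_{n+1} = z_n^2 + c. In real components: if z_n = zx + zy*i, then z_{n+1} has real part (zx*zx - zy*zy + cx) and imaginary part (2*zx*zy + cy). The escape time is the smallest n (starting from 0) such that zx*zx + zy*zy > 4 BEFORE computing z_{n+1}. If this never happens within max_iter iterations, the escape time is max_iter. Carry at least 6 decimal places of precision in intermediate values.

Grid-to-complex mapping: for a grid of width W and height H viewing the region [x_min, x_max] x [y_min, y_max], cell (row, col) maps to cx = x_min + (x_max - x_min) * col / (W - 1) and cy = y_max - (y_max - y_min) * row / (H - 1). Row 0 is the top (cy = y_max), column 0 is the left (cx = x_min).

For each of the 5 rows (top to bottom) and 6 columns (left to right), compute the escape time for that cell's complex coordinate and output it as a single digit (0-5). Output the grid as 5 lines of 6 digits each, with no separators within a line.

Answer: 333445
334455
355555
555555
555555

Derivation:
(row=0, col=0): c = -1.3700 + 0.8900i → escape time 3
(row=0, col=1): c = -1.1640 + 0.8900i → escape time 3
(row=0, col=2): c = -0.9580 + 0.8900i → escape time 3
(row=0, col=3): c = -0.7520 + 0.8900i → escape time 4
(row=0, col=4): c = -0.5460 + 0.8900i → escape time 4
(row=0, col=5): c = -0.3400 + 0.8900i → escape time 5
(row=1, col=0): c = -1.3700 + 0.7050i → escape time 3
(row=1, col=1): c = -1.1640 + 0.7050i → escape time 3
(row=1, col=2): c = -0.9580 + 0.7050i → escape time 4
(row=1, col=3): c = -0.7520 + 0.7050i → escape time 4
(row=1, col=4): c = -0.5460 + 0.7050i → escape time 5
(row=1, col=5): c = -0.3400 + 0.7050i → escape time 5
(row=2, col=0): c = -1.3700 + 0.5200i → escape time 3
(row=2, col=1): c = -1.1640 + 0.5200i → escape time 5
(row=2, col=2): c = -0.9580 + 0.5200i → escape time 5
(row=2, col=3): c = -0.7520 + 0.5200i → escape time 5
(row=2, col=4): c = -0.5460 + 0.5200i → escape time 5
(row=2, col=5): c = -0.3400 + 0.5200i → escape time 5
(row=3, col=0): c = -1.3700 + 0.3350i → escape time 5
(row=3, col=1): c = -1.1640 + 0.3350i → escape time 5
(row=3, col=2): c = -0.9580 + 0.3350i → escape time 5
(row=3, col=3): c = -0.7520 + 0.3350i → escape time 5
(row=3, col=4): c = -0.5460 + 0.3350i → escape time 5
(row=3, col=5): c = -0.3400 + 0.3350i → escape time 5
(row=4, col=0): c = -1.3700 + 0.1500i → escape time 5
(row=4, col=1): c = -1.1640 + 0.1500i → escape time 5
(row=4, col=2): c = -0.9580 + 0.1500i → escape time 5
(row=4, col=3): c = -0.7520 + 0.1500i → escape time 5
(row=4, col=4): c = -0.5460 + 0.1500i → escape time 5
(row=4, col=5): c = -0.3400 + 0.1500i → escape time 5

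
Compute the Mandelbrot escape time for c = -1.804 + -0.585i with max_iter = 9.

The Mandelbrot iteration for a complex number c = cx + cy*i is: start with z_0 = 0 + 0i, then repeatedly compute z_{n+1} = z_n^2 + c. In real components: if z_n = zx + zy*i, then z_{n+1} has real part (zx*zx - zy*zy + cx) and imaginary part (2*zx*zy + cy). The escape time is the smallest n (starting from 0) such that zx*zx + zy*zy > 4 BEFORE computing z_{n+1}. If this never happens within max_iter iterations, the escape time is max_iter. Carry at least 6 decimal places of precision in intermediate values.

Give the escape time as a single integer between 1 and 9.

Answer: 3

Derivation:
z_0 = 0 + 0i, c = -1.8040 + -0.5850i
Iter 1: z = -1.8040 + -0.5850i, |z|^2 = 3.5966
Iter 2: z = 1.1082 + 1.5257i, |z|^2 = 3.5558
Iter 3: z = -2.9036 + 2.7965i, |z|^2 = 16.2513
Escaped at iteration 3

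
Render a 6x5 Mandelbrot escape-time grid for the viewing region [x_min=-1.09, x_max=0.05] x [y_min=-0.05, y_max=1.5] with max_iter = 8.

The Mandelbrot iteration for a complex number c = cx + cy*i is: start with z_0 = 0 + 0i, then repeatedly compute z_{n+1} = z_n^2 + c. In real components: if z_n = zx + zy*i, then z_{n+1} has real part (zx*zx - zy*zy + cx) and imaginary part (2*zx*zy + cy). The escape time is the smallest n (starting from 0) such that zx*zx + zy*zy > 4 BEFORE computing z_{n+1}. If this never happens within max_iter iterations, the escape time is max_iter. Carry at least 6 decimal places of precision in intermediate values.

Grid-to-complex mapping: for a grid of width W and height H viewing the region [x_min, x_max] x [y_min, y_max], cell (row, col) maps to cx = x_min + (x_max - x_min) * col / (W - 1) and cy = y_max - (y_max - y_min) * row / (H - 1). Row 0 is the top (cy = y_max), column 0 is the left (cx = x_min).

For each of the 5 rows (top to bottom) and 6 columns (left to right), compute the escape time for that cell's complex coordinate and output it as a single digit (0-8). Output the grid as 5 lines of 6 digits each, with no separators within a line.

Answer: 222222
333474
345788
888888
888888

Derivation:
(row=0, col=0): c = -1.0900 + 1.5000i → escape time 2
(row=0, col=1): c = -0.8620 + 1.5000i → escape time 2
(row=0, col=2): c = -0.6340 + 1.5000i → escape time 2
(row=0, col=3): c = -0.4060 + 1.5000i → escape time 2
(row=0, col=4): c = -0.1780 + 1.5000i → escape time 2
(row=0, col=5): c = 0.0500 + 1.5000i → escape time 2
(row=1, col=0): c = -1.0900 + 1.1125i → escape time 3
(row=1, col=1): c = -0.8620 + 1.1125i → escape time 3
(row=1, col=2): c = -0.6340 + 1.1125i → escape time 3
(row=1, col=3): c = -0.4060 + 1.1125i → escape time 4
(row=1, col=4): c = -0.1780 + 1.1125i → escape time 7
(row=1, col=5): c = 0.0500 + 1.1125i → escape time 4
(row=2, col=0): c = -1.0900 + 0.7250i → escape time 3
(row=2, col=1): c = -0.8620 + 0.7250i → escape time 4
(row=2, col=2): c = -0.6340 + 0.7250i → escape time 5
(row=2, col=3): c = -0.4060 + 0.7250i → escape time 7
(row=2, col=4): c = -0.1780 + 0.7250i → escape time 8
(row=2, col=5): c = 0.0500 + 0.7250i → escape time 8
(row=3, col=0): c = -1.0900 + 0.3375i → escape time 8
(row=3, col=1): c = -0.8620 + 0.3375i → escape time 8
(row=3, col=2): c = -0.6340 + 0.3375i → escape time 8
(row=3, col=3): c = -0.4060 + 0.3375i → escape time 8
(row=3, col=4): c = -0.1780 + 0.3375i → escape time 8
(row=3, col=5): c = 0.0500 + 0.3375i → escape time 8
(row=4, col=0): c = -1.0900 + -0.0500i → escape time 8
(row=4, col=1): c = -0.8620 + -0.0500i → escape time 8
(row=4, col=2): c = -0.6340 + -0.0500i → escape time 8
(row=4, col=3): c = -0.4060 + -0.0500i → escape time 8
(row=4, col=4): c = -0.1780 + -0.0500i → escape time 8
(row=4, col=5): c = 0.0500 + -0.0500i → escape time 8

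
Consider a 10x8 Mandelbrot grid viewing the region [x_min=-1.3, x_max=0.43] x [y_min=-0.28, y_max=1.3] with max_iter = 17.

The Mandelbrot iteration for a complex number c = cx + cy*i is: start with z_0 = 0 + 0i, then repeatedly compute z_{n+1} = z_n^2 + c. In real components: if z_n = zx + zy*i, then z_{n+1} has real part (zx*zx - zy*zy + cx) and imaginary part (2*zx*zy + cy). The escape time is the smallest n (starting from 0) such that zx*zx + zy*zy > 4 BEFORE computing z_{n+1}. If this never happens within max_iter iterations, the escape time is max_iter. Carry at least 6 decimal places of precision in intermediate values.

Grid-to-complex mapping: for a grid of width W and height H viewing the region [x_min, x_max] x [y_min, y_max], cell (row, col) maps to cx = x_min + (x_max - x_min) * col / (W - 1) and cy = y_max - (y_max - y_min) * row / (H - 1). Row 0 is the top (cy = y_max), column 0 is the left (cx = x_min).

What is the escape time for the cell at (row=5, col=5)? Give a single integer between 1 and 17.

z_0 = 0 + 0i, c = -0.3389 + 0.1714i
Iter 1: z = -0.3389 + 0.1714i, |z|^2 = 0.1442
Iter 2: z = -0.2534 + 0.0552i, |z|^2 = 0.0673
Iter 3: z = -0.2777 + 0.1434i, |z|^2 = 0.0977
Iter 4: z = -0.2823 + 0.0918i, |z|^2 = 0.0881
Iter 5: z = -0.2676 + 0.1196i, |z|^2 = 0.0859
Iter 6: z = -0.2816 + 0.1074i, |z|^2 = 0.0908
Iter 7: z = -0.2711 + 0.1109i, |z|^2 = 0.0858
Iter 8: z = -0.2777 + 0.1113i, |z|^2 = 0.0895
Iter 9: z = -0.2742 + 0.1096i, |z|^2 = 0.0872
Iter 10: z = -0.2757 + 0.1113i, |z|^2 = 0.0884
Iter 11: z = -0.2752 + 0.1100i, |z|^2 = 0.0879
Iter 12: z = -0.2752 + 0.1109i, |z|^2 = 0.0880
Iter 13: z = -0.2754 + 0.1104i, |z|^2 = 0.0880
Iter 14: z = -0.2752 + 0.1106i, |z|^2 = 0.0880
Iter 15: z = -0.2754 + 0.1105i, |z|^2 = 0.0881
Iter 16: z = -0.2753 + 0.1105i, |z|^2 = 0.0880

Answer: 17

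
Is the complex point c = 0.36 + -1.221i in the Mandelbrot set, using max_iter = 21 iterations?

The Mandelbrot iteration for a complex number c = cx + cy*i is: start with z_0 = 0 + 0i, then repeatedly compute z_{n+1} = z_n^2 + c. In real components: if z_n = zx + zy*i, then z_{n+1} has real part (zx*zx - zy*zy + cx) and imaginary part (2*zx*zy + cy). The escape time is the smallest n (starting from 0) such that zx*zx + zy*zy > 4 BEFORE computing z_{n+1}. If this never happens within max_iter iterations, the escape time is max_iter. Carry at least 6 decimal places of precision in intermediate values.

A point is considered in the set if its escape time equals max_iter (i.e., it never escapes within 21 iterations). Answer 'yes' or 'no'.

z_0 = 0 + 0i, c = 0.3600 + -1.2210i
Iter 1: z = 0.3600 + -1.2210i, |z|^2 = 1.6204
Iter 2: z = -1.0012 + -2.1001i, |z|^2 = 5.4130
Escaped at iteration 2

Answer: no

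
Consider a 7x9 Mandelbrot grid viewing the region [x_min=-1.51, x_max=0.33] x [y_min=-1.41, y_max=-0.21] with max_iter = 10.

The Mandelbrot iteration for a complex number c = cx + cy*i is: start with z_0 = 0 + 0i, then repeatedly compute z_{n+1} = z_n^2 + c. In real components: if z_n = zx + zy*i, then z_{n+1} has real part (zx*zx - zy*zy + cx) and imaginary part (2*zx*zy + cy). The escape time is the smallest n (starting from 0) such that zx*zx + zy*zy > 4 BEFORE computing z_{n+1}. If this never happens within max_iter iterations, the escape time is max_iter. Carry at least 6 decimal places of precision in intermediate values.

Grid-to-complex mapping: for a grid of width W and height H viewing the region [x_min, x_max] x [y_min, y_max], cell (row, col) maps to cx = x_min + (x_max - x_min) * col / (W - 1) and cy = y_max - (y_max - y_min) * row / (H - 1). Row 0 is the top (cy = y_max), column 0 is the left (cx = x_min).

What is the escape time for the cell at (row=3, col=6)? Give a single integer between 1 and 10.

z_0 = 0 + 0i, c = 0.3300 + -0.6600i
Iter 1: z = 0.3300 + -0.6600i, |z|^2 = 0.5445
Iter 2: z = 0.0033 + -1.0956i, |z|^2 = 1.2004
Iter 3: z = -0.8703 + -0.6672i, |z|^2 = 1.2027
Iter 4: z = 0.6423 + 0.5014i, |z|^2 = 0.6639
Iter 5: z = 0.4911 + -0.0159i, |z|^2 = 0.2414
Iter 6: z = 0.5709 + -0.6756i, |z|^2 = 0.7824
Iter 7: z = 0.1995 + -1.4314i, |z|^2 = 2.0888
Iter 8: z = -1.6792 + -1.2311i, |z|^2 = 4.3355
Escaped at iteration 8

Answer: 8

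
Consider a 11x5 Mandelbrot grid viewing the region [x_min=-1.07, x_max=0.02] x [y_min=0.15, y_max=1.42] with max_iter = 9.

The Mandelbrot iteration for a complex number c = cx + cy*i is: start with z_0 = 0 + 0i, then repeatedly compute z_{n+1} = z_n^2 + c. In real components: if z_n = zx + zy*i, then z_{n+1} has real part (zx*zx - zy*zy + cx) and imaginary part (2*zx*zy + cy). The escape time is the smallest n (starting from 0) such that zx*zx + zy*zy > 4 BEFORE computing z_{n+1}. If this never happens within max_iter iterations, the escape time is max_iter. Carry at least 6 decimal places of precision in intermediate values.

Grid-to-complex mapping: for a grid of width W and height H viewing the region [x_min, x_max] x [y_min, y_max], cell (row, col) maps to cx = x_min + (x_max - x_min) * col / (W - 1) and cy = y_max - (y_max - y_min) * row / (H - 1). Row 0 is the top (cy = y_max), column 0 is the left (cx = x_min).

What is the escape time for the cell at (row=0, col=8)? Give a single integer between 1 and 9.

z_0 = 0 + 0i, c = -0.1980 + 1.4200i
Iter 1: z = -0.1980 + 1.4200i, |z|^2 = 2.0556
Iter 2: z = -2.1752 + 0.8577i, |z|^2 = 5.4671
Escaped at iteration 2

Answer: 2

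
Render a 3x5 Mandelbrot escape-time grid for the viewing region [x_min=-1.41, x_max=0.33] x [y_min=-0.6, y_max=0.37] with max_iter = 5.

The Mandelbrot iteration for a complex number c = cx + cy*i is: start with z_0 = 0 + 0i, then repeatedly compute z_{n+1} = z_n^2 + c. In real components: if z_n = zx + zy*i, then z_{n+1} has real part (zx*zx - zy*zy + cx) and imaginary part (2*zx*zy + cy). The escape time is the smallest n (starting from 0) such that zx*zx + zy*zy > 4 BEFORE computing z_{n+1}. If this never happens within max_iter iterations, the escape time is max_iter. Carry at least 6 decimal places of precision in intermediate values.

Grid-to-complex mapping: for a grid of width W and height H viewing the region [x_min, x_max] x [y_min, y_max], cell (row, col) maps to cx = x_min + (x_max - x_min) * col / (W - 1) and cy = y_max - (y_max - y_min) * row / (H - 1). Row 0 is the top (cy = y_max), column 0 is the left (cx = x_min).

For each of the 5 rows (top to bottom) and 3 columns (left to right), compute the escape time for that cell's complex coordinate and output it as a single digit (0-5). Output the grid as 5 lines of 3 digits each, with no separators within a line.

Answer: 555
555
555
555
355

Derivation:
(row=0, col=0): c = -1.4100 + 0.3700i → escape time 5
(row=0, col=1): c = -0.5400 + 0.3700i → escape time 5
(row=0, col=2): c = 0.3300 + 0.3700i → escape time 5
(row=1, col=0): c = -1.4100 + 0.1275i → escape time 5
(row=1, col=1): c = -0.5400 + 0.1275i → escape time 5
(row=1, col=2): c = 0.3300 + 0.1275i → escape time 5
(row=2, col=0): c = -1.4100 + -0.1150i → escape time 5
(row=2, col=1): c = -0.5400 + -0.1150i → escape time 5
(row=2, col=2): c = 0.3300 + -0.1150i → escape time 5
(row=3, col=0): c = -1.4100 + -0.3575i → escape time 5
(row=3, col=1): c = -0.5400 + -0.3575i → escape time 5
(row=3, col=2): c = 0.3300 + -0.3575i → escape time 5
(row=4, col=0): c = -1.4100 + -0.6000i → escape time 3
(row=4, col=1): c = -0.5400 + -0.6000i → escape time 5
(row=4, col=2): c = 0.3300 + -0.6000i → escape time 5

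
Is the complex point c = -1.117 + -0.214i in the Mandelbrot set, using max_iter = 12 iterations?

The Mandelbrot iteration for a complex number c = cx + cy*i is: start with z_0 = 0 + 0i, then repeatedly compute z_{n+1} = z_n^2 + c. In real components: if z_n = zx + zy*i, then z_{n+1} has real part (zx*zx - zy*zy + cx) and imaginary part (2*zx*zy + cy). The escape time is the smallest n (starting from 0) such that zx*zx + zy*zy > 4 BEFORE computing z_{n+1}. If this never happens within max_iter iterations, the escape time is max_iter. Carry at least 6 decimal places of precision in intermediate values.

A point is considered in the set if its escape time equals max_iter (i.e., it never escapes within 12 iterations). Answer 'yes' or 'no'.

z_0 = 0 + 0i, c = -1.1170 + -0.2140i
Iter 1: z = -1.1170 + -0.2140i, |z|^2 = 1.2935
Iter 2: z = 0.0849 + 0.2641i, |z|^2 = 0.0769
Iter 3: z = -1.1795 + -0.1692i, |z|^2 = 1.4199
Iter 4: z = 0.2457 + 0.1851i, |z|^2 = 0.0946
Iter 5: z = -1.0909 + -0.1231i, |z|^2 = 1.2052
Iter 6: z = 0.0579 + 0.0545i, |z|^2 = 0.0063
Iter 7: z = -1.1166 + -0.2077i, |z|^2 = 1.2900
Iter 8: z = 0.0867 + 0.2498i, |z|^2 = 0.0699
Iter 9: z = -1.1719 + -0.1707i, |z|^2 = 1.4025
Iter 10: z = 0.2272 + 0.1860i, |z|^2 = 0.0862
Iter 11: z = -1.1000 + -0.1295i, |z|^2 = 1.2267
Did not escape in 12 iterations → in set

Answer: yes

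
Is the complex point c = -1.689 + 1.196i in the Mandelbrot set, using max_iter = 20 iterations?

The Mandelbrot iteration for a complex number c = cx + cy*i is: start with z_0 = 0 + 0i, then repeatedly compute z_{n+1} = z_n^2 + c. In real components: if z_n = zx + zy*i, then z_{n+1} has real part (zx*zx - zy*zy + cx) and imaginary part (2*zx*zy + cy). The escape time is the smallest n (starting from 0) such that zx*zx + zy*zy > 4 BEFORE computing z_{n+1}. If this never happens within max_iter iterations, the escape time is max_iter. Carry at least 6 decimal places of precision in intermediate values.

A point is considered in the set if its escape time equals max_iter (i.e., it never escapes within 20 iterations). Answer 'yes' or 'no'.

Answer: no

Derivation:
z_0 = 0 + 0i, c = -1.6890 + 1.1960i
Iter 1: z = -1.6890 + 1.1960i, |z|^2 = 4.2831
Escaped at iteration 1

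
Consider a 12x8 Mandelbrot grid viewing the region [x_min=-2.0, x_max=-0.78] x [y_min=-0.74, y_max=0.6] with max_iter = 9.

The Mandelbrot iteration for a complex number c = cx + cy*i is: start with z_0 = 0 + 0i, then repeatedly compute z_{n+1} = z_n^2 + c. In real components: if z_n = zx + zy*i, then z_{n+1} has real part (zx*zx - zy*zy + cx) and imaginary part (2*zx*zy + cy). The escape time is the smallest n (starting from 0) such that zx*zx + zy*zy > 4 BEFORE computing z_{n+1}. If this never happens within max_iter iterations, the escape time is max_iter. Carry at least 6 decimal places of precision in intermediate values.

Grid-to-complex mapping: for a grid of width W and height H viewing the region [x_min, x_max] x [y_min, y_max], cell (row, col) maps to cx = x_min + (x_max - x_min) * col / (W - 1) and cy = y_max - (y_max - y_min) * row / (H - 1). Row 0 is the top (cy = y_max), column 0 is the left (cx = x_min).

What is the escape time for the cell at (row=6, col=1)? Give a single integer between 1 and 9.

z_0 = 0 + 0i, c = -1.8891 + -0.5486i
Iter 1: z = -1.8891 + -0.5486i, |z|^2 = 3.8696
Iter 2: z = 1.3786 + 1.5240i, |z|^2 = 4.2233
Escaped at iteration 2

Answer: 2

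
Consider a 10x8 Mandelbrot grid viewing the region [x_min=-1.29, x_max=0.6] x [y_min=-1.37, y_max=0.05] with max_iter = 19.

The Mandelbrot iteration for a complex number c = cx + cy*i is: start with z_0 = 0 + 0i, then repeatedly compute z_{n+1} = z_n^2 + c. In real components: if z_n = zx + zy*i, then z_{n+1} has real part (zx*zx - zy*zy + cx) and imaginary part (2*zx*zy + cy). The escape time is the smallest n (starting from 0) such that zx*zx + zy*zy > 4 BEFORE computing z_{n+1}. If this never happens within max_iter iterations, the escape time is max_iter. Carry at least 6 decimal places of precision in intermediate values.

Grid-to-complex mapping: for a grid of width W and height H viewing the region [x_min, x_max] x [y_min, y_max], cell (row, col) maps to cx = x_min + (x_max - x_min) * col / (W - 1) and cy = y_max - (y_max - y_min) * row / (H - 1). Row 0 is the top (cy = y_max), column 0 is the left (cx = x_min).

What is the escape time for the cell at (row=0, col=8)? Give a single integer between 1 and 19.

z_0 = 0 + 0i, c = 0.3900 + 0.0500i
Iter 1: z = 0.3900 + 0.0500i, |z|^2 = 0.1546
Iter 2: z = 0.5396 + 0.0890i, |z|^2 = 0.2991
Iter 3: z = 0.6732 + 0.1460i, |z|^2 = 0.4746
Iter 4: z = 0.8219 + 0.2467i, |z|^2 = 0.7364
Iter 5: z = 1.0047 + 0.4555i, |z|^2 = 1.2169
Iter 6: z = 1.1920 + 0.9652i, |z|^2 = 2.3527
Iter 7: z = 0.8793 + 2.3512i, |z|^2 = 6.3013
Escaped at iteration 7

Answer: 7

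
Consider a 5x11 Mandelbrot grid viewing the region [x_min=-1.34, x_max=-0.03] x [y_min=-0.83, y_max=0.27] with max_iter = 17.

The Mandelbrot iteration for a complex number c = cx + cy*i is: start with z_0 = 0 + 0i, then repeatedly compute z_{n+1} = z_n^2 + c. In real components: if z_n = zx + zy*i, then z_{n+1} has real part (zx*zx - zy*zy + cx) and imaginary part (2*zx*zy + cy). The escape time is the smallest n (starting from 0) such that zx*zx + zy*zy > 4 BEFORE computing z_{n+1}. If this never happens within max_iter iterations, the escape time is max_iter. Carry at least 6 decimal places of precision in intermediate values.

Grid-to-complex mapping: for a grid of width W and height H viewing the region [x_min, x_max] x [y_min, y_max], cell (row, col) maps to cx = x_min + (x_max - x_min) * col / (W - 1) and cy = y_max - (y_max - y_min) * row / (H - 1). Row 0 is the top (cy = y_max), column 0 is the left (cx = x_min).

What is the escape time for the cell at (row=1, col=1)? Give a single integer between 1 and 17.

z_0 = 0 + 0i, c = -1.0125 + 0.1600i
Iter 1: z = -1.0125 + 0.1600i, |z|^2 = 1.0508
Iter 2: z = -0.0129 + -0.1640i, |z|^2 = 0.0271
Iter 3: z = -1.0392 + 0.1642i, |z|^2 = 1.1070
Iter 4: z = 0.0405 + -0.1814i, |z|^2 = 0.0345
Iter 5: z = -1.0438 + 0.1453i, |z|^2 = 1.1105
Iter 6: z = 0.0558 + -0.1433i, |z|^2 = 0.0237
Iter 7: z = -1.0299 + 0.1440i, |z|^2 = 1.0815
Iter 8: z = 0.0275 + -0.1366i, |z|^2 = 0.0194
Iter 9: z = -1.0304 + 0.1525i, |z|^2 = 1.0850
Iter 10: z = 0.0260 + -0.1542i, |z|^2 = 0.0245
Iter 11: z = -1.0356 + 0.1520i, |z|^2 = 1.0956
Iter 12: z = 0.0369 + -0.1548i, |z|^2 = 0.0253
Iter 13: z = -1.0351 + 0.1486i, |z|^2 = 1.0935
Iter 14: z = 0.0369 + -0.1476i, |z|^2 = 0.0231
Iter 15: z = -1.0329 + 0.1491i, |z|^2 = 1.0892
Iter 16: z = 0.0322 + -0.1481i, |z|^2 = 0.0230

Answer: 17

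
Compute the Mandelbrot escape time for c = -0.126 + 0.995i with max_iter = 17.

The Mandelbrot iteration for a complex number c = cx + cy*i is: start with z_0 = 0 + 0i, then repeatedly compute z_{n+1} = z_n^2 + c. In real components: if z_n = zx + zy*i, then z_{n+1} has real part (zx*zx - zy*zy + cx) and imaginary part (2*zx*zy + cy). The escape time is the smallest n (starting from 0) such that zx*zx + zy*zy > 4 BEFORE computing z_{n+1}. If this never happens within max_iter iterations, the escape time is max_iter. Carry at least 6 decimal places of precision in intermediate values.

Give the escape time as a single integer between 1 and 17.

z_0 = 0 + 0i, c = -0.1260 + 0.9950i
Iter 1: z = -0.1260 + 0.9950i, |z|^2 = 1.0059
Iter 2: z = -1.1001 + 0.7443i, |z|^2 = 1.7643
Iter 3: z = 0.5304 + -0.6426i, |z|^2 = 0.6943
Iter 4: z = -0.2576 + 0.3133i, |z|^2 = 0.1645
Iter 5: z = -0.1578 + 0.8336i, |z|^2 = 0.7198
Iter 6: z = -0.7959 + 0.7319i, |z|^2 = 1.1692
Iter 7: z = -0.0281 + -0.1701i, |z|^2 = 0.0297
Iter 8: z = -0.1541 + 1.0046i, |z|^2 = 1.0329
Iter 9: z = -1.1114 + 0.6853i, |z|^2 = 1.7049
Iter 10: z = 0.6396 + -0.5283i, |z|^2 = 0.6882
Iter 11: z = 0.0039 + 0.3192i, |z|^2 = 0.1019
Iter 12: z = -0.2279 + 0.9975i, |z|^2 = 1.0469
Iter 13: z = -1.0691 + 0.5404i, |z|^2 = 1.4350
Iter 14: z = 0.7249 + -0.1605i, |z|^2 = 0.5512
Iter 15: z = 0.3737 + 0.7623i, |z|^2 = 0.7207
Iter 16: z = -0.5674 + 1.5646i, |z|^2 = 2.7701

Answer: 17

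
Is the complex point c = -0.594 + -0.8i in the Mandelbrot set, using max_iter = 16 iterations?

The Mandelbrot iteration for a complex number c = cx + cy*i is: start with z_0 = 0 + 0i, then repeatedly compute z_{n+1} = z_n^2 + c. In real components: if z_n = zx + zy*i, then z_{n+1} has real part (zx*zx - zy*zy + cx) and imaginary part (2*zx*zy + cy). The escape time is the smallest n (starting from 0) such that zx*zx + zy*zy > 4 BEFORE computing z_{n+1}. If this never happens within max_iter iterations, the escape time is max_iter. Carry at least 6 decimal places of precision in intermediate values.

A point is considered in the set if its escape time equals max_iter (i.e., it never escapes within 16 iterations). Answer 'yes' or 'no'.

z_0 = 0 + 0i, c = -0.5940 + -0.8000i
Iter 1: z = -0.5940 + -0.8000i, |z|^2 = 0.9928
Iter 2: z = -0.8812 + 0.1504i, |z|^2 = 0.7991
Iter 3: z = 0.1598 + -1.0651i, |z|^2 = 1.1599
Iter 4: z = -1.7028 + -1.1405i, |z|^2 = 4.2001
Escaped at iteration 4

Answer: no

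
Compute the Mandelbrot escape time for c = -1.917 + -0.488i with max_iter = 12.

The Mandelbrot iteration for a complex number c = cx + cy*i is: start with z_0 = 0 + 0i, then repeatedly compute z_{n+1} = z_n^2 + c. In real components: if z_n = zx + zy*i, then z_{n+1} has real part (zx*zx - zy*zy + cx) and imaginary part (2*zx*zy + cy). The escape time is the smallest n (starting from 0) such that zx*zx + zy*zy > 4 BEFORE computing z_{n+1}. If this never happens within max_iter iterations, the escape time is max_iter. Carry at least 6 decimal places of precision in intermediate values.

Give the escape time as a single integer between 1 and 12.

z_0 = 0 + 0i, c = -1.9170 + -0.4880i
Iter 1: z = -1.9170 + -0.4880i, |z|^2 = 3.9130
Iter 2: z = 1.5197 + 1.3830i, |z|^2 = 4.2223
Escaped at iteration 2

Answer: 2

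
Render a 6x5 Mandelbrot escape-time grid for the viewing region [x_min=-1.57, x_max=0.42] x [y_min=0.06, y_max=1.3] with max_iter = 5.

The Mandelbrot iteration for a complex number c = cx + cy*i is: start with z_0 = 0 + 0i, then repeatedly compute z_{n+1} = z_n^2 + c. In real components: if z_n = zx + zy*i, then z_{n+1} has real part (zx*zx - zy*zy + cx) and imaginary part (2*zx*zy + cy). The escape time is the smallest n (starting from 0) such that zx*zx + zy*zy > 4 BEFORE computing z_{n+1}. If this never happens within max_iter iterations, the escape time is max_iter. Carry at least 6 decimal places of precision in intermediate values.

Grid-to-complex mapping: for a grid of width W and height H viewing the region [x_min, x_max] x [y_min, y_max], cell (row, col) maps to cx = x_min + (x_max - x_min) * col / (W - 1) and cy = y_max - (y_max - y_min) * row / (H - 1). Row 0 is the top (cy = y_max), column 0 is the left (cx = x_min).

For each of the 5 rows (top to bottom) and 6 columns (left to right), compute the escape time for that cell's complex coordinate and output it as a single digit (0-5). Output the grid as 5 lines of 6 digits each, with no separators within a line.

Answer: 123322
233553
335555
455555
555555

Derivation:
(row=0, col=0): c = -1.5700 + 1.3000i → escape time 1
(row=0, col=1): c = -1.1720 + 1.3000i → escape time 2
(row=0, col=2): c = -0.7740 + 1.3000i → escape time 3
(row=0, col=3): c = -0.3760 + 1.3000i → escape time 3
(row=0, col=4): c = 0.0220 + 1.3000i → escape time 2
(row=0, col=5): c = 0.4200 + 1.3000i → escape time 2
(row=1, col=0): c = -1.5700 + 0.9900i → escape time 2
(row=1, col=1): c = -1.1720 + 0.9900i → escape time 3
(row=1, col=2): c = -0.7740 + 0.9900i → escape time 3
(row=1, col=3): c = -0.3760 + 0.9900i → escape time 5
(row=1, col=4): c = 0.0220 + 0.9900i → escape time 5
(row=1, col=5): c = 0.4200 + 0.9900i → escape time 3
(row=2, col=0): c = -1.5700 + 0.6800i → escape time 3
(row=2, col=1): c = -1.1720 + 0.6800i → escape time 3
(row=2, col=2): c = -0.7740 + 0.6800i → escape time 5
(row=2, col=3): c = -0.3760 + 0.6800i → escape time 5
(row=2, col=4): c = 0.0220 + 0.6800i → escape time 5
(row=2, col=5): c = 0.4200 + 0.6800i → escape time 5
(row=3, col=0): c = -1.5700 + 0.3700i → escape time 4
(row=3, col=1): c = -1.1720 + 0.3700i → escape time 5
(row=3, col=2): c = -0.7740 + 0.3700i → escape time 5
(row=3, col=3): c = -0.3760 + 0.3700i → escape time 5
(row=3, col=4): c = 0.0220 + 0.3700i → escape time 5
(row=3, col=5): c = 0.4200 + 0.3700i → escape time 5
(row=4, col=0): c = -1.5700 + 0.0600i → escape time 5
(row=4, col=1): c = -1.1720 + 0.0600i → escape time 5
(row=4, col=2): c = -0.7740 + 0.0600i → escape time 5
(row=4, col=3): c = -0.3760 + 0.0600i → escape time 5
(row=4, col=4): c = 0.0220 + 0.0600i → escape time 5
(row=4, col=5): c = 0.4200 + 0.0600i → escape time 5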